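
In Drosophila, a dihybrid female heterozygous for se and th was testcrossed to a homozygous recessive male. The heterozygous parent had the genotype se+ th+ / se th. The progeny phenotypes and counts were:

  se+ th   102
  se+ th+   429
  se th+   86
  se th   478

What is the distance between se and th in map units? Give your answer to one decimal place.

17.2 map units

The recombinant classes are se+ th and se th+: 102 + 86 = 188.
Recombination frequency = 188/1095 = 0.1717 ≈ 17.2%, i.e. 17.2 map units.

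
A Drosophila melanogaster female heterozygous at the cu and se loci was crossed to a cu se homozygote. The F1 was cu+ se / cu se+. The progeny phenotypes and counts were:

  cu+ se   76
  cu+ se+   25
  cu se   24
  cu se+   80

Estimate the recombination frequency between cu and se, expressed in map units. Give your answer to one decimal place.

The recombinant classes are cu+ se+ and cu se: 25 + 24 = 49.
Recombination frequency = 49/205 = 0.2390 ≈ 23.9%, i.e. 23.9 map units.

23.9 map units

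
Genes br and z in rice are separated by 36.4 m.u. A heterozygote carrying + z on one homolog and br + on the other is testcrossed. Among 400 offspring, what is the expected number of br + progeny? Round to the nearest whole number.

A map distance of 36.4 m.u. corresponds to a recombination frequency of 0.364.
The F1 is + z / br +, so br + is a parental gamete class with expected frequency (1 − r)/2 = 0.636/2 = 0.3180.
Expected number = 0.3180 × 400 = 127.20 ≈ 127.

127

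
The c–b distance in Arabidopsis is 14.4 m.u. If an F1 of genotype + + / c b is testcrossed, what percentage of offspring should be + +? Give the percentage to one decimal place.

42.8%

A map distance of 14.4 m.u. corresponds to a recombination frequency of 0.144.
The F1 is + + / c b, so + + is a parental gamete class with expected frequency (1 − r)/2 = 0.856/2 = 0.4280.
That is 0.4280 = 42.8% of the progeny.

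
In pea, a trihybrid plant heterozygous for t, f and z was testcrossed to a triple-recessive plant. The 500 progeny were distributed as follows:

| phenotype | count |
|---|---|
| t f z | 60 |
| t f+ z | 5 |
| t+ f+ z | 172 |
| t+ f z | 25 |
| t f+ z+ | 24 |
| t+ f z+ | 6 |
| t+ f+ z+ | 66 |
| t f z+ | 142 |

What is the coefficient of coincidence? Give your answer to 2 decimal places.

0.67

The two most frequent reciprocal classes, t f z+ and t+ f+ z, are the parental types, so the F1 was t f z+ / t+ f+ z.
The two rarest classes, t+ f z+ and t f+ z, are the double crossovers. Comparing them with the parentals, only the t allele has switched, so t is the middle locus and the order is z – t – f.
z–t: (126 + 11)/500 = 0.2740; t–f: (49 + 11)/500 = 0.1200.
Expected DCO frequency = 0.2740 × 0.1200 ≈ 0.03288; observed = 11/500 ≈ 0.02200.
Coefficient of coincidence = 0.02200/0.03288 ≈ 0.67.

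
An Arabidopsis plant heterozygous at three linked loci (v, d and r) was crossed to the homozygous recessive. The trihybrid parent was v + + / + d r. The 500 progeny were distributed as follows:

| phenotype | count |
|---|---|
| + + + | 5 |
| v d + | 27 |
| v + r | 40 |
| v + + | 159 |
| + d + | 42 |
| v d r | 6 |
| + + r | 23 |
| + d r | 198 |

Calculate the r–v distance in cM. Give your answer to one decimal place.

18.6 cM

The two rarest classes, + + + and v d r, are the double crossovers. Comparing them with the parentals, only the v allele has switched, so v is the middle locus and the order is r – v – d.
Crossovers in the r–v interval produce the single-crossover classes v + r and + d + (40 + 42 = 82) plus the double crossovers (11).
RF(r–v) = (82 + 11) / 500 = 93/500 = 0.1860 → 18.6 cM.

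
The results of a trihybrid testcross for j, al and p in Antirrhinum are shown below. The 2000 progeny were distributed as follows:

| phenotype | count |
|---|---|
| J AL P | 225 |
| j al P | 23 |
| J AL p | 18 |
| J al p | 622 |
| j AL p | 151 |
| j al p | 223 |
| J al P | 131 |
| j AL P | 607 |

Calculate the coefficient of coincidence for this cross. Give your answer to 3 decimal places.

The two most frequent reciprocal classes, j AL P and J al p, are the parental types, so the F1 was j AL P / J al p.
The two rarest classes, j al P and J AL p, are the double crossovers. Comparing them with the parentals, only the al allele has switched, so al is the middle locus and the order is j – al – p.
j–al: (448 + 41)/2000 = 0.2445; al–p: (282 + 41)/2000 = 0.1615.
Expected DCO frequency = 0.2445 × 0.1615 ≈ 0.03949; observed = 41/2000 ≈ 0.02050.
Coefficient of coincidence = 0.02050/0.03949 ≈ 0.519.

0.519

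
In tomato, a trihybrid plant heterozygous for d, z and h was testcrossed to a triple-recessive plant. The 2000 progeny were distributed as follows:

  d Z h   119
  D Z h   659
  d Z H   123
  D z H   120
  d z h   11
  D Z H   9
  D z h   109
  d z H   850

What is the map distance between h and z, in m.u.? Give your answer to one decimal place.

The two most frequent reciprocal classes, D Z h and d z H, are the parental types, so the F1 was D Z h / d z H.
The two rarest classes, D Z H and d z h, are the double crossovers. Comparing them with the parentals, only the h allele has switched, so h is the middle locus and the order is d – h – z.
Crossovers in the h–z interval produce the single-crossover classes D z h and d Z H (109 + 123 = 232) plus the double crossovers (20).
RF(h–z) = (232 + 20) / 2000 = 252/2000 = 0.1260 → 12.6 m.u.

12.6 m.u.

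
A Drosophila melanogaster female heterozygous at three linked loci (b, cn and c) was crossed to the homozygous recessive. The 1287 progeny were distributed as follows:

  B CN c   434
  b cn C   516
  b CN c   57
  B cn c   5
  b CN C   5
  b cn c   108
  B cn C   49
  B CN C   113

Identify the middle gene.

The two most frequent reciprocal classes, B CN c and b cn C, are the parental types, so the F1 was B CN c / b cn C.
The two rarest classes, B cn c and b CN C, are the double crossovers. Comparing them with the parentals, only the cn allele has switched, so cn is the middle locus and the order is b – cn – c.

cn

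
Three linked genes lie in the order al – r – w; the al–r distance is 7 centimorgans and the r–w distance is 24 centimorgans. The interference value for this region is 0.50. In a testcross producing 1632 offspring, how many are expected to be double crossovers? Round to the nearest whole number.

Map distances give recombination frequencies of 0.070 and 0.240 for the two intervals.
With interference 0.50 (so coincidence = 0.50), expected double-crossover frequency = 0.070 × 0.240 × 0.50 = 0.00840.
Expected number = 0.00840 × 1632 = 13.71 ≈ 14.

14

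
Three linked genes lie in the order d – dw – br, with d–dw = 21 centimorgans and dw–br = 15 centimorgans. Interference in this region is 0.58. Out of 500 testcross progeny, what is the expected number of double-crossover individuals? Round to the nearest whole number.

Map distances give recombination frequencies of 0.210 and 0.150 for the two intervals.
With interference 0.58 (so coincidence = 0.42), expected double-crossover frequency = 0.210 × 0.150 × 0.42 = 0.01323.
Expected number = 0.01323 × 500 = 6.62 ≈ 7.

7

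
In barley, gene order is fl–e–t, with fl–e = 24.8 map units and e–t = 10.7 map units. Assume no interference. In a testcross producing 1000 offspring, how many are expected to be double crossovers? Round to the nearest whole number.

Map distances give recombination frequencies of 0.248 and 0.107 for the two intervals.
With no interference, expected double-crossover frequency = 0.248 × 0.107 = 0.02654.
Expected number = 0.02654 × 1000 = 26.54 ≈ 27.

27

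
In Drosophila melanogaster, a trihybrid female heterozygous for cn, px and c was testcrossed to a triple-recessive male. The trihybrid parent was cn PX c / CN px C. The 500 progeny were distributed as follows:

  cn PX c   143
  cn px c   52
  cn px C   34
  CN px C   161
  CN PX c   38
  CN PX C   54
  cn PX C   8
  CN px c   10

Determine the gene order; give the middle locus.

The two rarest classes, cn PX C and CN px c, are the double crossovers. Comparing them with the parentals, only the c allele has switched, so c is the middle locus and the order is cn – c – px.

c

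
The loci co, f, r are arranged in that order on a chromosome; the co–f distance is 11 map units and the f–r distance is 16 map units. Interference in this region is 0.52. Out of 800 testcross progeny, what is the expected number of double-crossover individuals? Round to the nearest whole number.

7

Map distances give recombination frequencies of 0.110 and 0.160 for the two intervals.
With interference 0.52 (so coincidence = 0.48), expected double-crossover frequency = 0.110 × 0.160 × 0.48 = 0.00845.
Expected number = 0.00845 × 800 = 6.76 ≈ 7.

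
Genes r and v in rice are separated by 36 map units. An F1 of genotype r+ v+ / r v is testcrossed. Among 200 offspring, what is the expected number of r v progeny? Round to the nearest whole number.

64

A map distance of 36 map units corresponds to a recombination frequency of 0.360.
The F1 is r+ v+ / r v, so r v is a parental gamete class with expected frequency (1 − r)/2 = 0.640/2 = 0.3200.
Expected number = 0.3200 × 200 = 64.00 ≈ 64.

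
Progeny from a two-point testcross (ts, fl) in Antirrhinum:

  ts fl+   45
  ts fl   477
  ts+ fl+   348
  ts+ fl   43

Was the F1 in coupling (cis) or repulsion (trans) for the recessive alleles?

cis

The two most frequent classes are ts+ fl+ (348) and ts fl (477); these are the parental (non-recombinant) types.
So the F1 carried ts+ fl+ on one chromosome and ts fl on the other — the recessive alleles are on the same chromosome (cis / coupling).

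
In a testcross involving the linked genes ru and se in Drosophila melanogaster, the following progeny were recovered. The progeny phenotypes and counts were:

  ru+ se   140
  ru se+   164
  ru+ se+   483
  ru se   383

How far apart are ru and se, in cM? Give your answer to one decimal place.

26.0 cM

The two most frequent classes, ru+ se+ (483) and ru se (383), are the parental types, so the F1 was ru+ se+ / ru se.
The recombinant classes are ru+ se and ru se+: 140 + 164 = 304.
Recombination frequency = 304/1170 = 0.2598 ≈ 26.0%, i.e. 26.0 cM.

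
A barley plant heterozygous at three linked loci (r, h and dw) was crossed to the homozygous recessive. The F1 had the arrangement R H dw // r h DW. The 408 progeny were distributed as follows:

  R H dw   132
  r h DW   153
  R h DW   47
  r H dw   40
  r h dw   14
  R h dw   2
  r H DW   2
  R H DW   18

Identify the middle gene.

h

The two rarest classes, R h dw and r H DW, are the double crossovers. Comparing them with the parentals, only the h allele has switched, so h is the middle locus and the order is dw – h – r.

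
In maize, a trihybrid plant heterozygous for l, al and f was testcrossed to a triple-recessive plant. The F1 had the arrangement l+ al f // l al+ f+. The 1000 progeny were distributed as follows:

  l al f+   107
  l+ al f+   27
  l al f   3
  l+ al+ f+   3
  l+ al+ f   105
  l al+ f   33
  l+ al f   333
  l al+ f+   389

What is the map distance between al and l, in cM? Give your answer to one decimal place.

The two rarest classes, l al f and l+ al+ f+, are the double crossovers. Comparing them with the parentals, only the l allele has switched, so l is the middle locus and the order is f – l – al.
Crossovers in the l–al interval produce the single-crossover classes l+ al+ f and l al f+ (105 + 107 = 212) plus the double crossovers (6).
RF(l–al) = (212 + 6) / 1000 = 218/1000 = 0.2180 → 21.8 cM.

21.8 cM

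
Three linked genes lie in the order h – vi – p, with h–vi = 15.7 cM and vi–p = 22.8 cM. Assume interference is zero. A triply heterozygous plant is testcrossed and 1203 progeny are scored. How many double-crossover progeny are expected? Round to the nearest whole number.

Map distances give recombination frequencies of 0.157 and 0.228 for the two intervals.
With no interference, expected double-crossover frequency = 0.157 × 0.228 = 0.03580.
Expected number = 0.03580 × 1203 = 43.06 ≈ 43.

43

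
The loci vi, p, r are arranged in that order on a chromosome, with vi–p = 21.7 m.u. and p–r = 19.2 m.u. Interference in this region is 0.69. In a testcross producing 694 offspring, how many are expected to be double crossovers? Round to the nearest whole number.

Map distances give recombination frequencies of 0.217 and 0.192 for the two intervals.
With interference 0.69 (so coincidence = 0.31), expected double-crossover frequency = 0.217 × 0.192 × 0.31 = 0.01292.
Expected number = 0.01292 × 694 = 8.96 ≈ 9.

9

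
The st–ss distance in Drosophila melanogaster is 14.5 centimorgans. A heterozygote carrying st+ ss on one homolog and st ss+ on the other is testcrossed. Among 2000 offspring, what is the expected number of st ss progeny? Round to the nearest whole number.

A map distance of 14.5 centimorgans corresponds to a recombination frequency of 0.145.
The F1 is st+ ss / st ss+, so st ss is a recombinant gamete class with expected frequency r/2 = 0.145/2 = 0.0725.
Expected number = 0.0725 × 2000 = 145.00 ≈ 145.

145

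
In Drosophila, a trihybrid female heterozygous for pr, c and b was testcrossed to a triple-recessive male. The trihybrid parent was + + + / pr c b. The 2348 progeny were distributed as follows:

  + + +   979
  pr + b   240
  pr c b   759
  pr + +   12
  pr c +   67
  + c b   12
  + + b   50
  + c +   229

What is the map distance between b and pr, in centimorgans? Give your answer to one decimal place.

6.0 centimorgans

The two rarest classes, pr + + and + c b, are the double crossovers. Comparing them with the parentals, only the pr allele has switched, so pr is the middle locus and the order is c – pr – b.
Crossovers in the pr–b interval produce the single-crossover classes + + b and pr c + (50 + 67 = 117) plus the double crossovers (24).
RF(pr–b) = (117 + 24) / 2348 = 141/2348 = 0.0601 → 6.0 centimorgans.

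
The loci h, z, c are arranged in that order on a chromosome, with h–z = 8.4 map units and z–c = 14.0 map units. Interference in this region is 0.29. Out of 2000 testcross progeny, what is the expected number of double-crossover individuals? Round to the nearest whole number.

17

Map distances give recombination frequencies of 0.084 and 0.140 for the two intervals.
With interference 0.29 (so coincidence = 0.71), expected double-crossover frequency = 0.084 × 0.140 × 0.71 = 0.00835.
Expected number = 0.00835 × 2000 = 16.70 ≈ 17.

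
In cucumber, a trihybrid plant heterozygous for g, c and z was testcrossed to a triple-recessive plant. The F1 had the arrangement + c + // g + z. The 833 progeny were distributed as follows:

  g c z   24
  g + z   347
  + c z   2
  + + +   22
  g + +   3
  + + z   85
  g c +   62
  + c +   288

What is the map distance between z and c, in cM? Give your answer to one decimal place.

6.1 cM

The two rarest classes, + c z and g + +, are the double crossovers. Comparing them with the parentals, only the z allele has switched, so z is the middle locus and the order is c – z – g.
Crossovers in the c–z interval produce the single-crossover classes + + + and g c z (22 + 24 = 46) plus the double crossovers (5).
RF(c–z) = (46 + 5) / 833 = 51/833 = 0.0612 → 6.1 cM.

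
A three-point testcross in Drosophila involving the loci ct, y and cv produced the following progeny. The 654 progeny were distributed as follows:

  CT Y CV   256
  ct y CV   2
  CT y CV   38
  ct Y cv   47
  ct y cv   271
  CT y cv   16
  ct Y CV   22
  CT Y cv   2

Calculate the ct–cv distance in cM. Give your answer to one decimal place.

6.4 cM

The two most frequent reciprocal classes, ct y cv and CT Y CV, are the parental types, so the F1 was ct y cv / CT Y CV.
The two rarest classes, ct y CV and CT Y cv, are the double crossovers. Comparing them with the parentals, only the cv allele has switched, so cv is the middle locus and the order is y – cv – ct.
Crossovers in the cv–ct interval produce the single-crossover classes CT y cv and ct Y CV (16 + 22 = 38) plus the double crossovers (4).
RF(cv–ct) = (38 + 4) / 654 = 42/654 = 0.0642 → 6.4 cM.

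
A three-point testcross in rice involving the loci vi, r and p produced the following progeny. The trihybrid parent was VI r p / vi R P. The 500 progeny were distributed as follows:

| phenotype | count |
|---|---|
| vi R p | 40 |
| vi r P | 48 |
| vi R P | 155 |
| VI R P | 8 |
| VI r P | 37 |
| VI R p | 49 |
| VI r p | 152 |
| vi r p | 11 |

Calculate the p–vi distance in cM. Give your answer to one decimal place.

The two rarest classes, vi r p and VI R P, are the double crossovers. Comparing them with the parentals, only the vi allele has switched, so vi is the middle locus and the order is r – vi – p.
Crossovers in the vi–p interval produce the single-crossover classes VI r P and vi R p (37 + 40 = 77) plus the double crossovers (19).
RF(vi–p) = (77 + 19) / 500 = 96/500 = 0.1920 → 19.2 cM.

19.2 cM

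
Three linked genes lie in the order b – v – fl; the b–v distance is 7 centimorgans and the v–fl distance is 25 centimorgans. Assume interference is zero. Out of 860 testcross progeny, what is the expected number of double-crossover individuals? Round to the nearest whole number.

15

Map distances give recombination frequencies of 0.070 and 0.250 for the two intervals.
With no interference, expected double-crossover frequency = 0.070 × 0.250 = 0.01750.
Expected number = 0.01750 × 860 = 15.05 ≈ 15.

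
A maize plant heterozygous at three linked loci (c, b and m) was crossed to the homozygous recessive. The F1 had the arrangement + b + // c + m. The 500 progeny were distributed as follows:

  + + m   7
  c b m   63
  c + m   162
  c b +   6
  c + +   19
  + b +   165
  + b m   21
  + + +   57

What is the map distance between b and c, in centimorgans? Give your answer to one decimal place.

26.6 centimorgans

The two rarest classes, c b + and + + m, are the double crossovers. Comparing them with the parentals, only the c allele has switched, so c is the middle locus and the order is b – c – m.
Crossovers in the b–c interval produce the single-crossover classes + + + and c b m (57 + 63 = 120) plus the double crossovers (13).
RF(b–c) = (120 + 13) / 500 = 133/500 = 0.2660 → 26.6 centimorgans.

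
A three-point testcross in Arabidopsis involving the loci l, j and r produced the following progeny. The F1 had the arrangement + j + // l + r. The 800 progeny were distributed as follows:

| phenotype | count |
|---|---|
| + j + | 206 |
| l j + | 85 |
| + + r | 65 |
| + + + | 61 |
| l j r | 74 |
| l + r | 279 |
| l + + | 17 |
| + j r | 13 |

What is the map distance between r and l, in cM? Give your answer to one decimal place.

22.5 cM

The two rarest classes, + j r and l + +, are the double crossovers. Comparing them with the parentals, only the r allele has switched, so r is the middle locus and the order is j – r – l.
Crossovers in the r–l interval produce the single-crossover classes l j + and + + r (85 + 65 = 150) plus the double crossovers (30).
RF(r–l) = (150 + 30) / 800 = 180/800 = 0.2250 → 22.5 cM.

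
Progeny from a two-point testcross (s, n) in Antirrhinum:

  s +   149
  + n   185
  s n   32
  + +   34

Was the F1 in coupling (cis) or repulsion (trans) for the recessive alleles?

trans

The two most frequent classes are + n (185) and s + (149); these are the parental (non-recombinant) types.
So the F1 carried + n on one chromosome and s + on the other — the recessive alleles are on opposite chromosomes (trans / repulsion).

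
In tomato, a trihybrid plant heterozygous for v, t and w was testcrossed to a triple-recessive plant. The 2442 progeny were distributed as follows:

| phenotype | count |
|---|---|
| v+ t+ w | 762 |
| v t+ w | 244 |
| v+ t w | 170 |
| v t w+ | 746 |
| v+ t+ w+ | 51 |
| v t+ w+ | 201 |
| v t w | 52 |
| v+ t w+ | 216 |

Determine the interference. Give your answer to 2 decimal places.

0.06

The two most frequent reciprocal classes, v+ t+ w and v t w+, are the parental types, so the F1 was v+ t+ w / v t w+.
The two rarest classes, v+ t+ w+ and v t w, are the double crossovers. Comparing them with the parentals, only the w allele has switched, so w is the middle locus and the order is t – w – v.
t–w: (371 + 103)/2442 = 0.1941; w–v: (460 + 103)/2442 = 0.2305.
Expected DCO frequency = 0.1941 × 0.2305 ≈ 0.04474; observed = 103/2442 ≈ 0.04218.
Coefficient of coincidence = 0.04218/0.04474 ≈ 0.94; interference = 1 − 0.94 = 0.06.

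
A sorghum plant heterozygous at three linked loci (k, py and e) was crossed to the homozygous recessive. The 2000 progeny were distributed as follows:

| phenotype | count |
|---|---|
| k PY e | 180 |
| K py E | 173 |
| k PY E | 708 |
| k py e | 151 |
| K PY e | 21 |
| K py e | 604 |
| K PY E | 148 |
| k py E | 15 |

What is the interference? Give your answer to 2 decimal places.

0.45

The two most frequent reciprocal classes, k PY E and K py e, are the parental types, so the F1 was k PY E / K py e.
The two rarest classes, k py E and K PY e, are the double crossovers. Comparing them with the parentals, only the py allele has switched, so py is the middle locus and the order is k – py – e.
k–py: (299 + 36)/2000 = 0.1675; py–e: (353 + 36)/2000 = 0.1945.
Expected DCO frequency = 0.1675 × 0.1945 ≈ 0.03258; observed = 36/2000 ≈ 0.01800.
Coefficient of coincidence = 0.01800/0.03258 ≈ 0.55; interference = 1 − 0.55 = 0.45.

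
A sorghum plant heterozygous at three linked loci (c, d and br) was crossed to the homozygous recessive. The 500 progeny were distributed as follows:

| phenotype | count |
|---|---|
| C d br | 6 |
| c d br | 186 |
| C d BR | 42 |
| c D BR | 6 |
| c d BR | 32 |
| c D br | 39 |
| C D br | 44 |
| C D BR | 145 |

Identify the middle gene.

The two most frequent reciprocal classes, C D BR and c d br, are the parental types, so the F1 was C D BR / c d br.
The two rarest classes, c D BR and C d br, are the double crossovers. Comparing them with the parentals, only the c allele has switched, so c is the middle locus and the order is br – c – d.

c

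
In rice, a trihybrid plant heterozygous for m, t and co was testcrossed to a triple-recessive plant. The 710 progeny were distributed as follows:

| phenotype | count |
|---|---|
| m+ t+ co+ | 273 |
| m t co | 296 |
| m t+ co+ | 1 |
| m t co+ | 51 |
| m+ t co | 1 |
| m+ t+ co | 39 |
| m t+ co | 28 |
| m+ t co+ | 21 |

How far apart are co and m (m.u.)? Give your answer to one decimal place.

The two most frequent reciprocal classes, m t co and m+ t+ co+, are the parental types, so the F1 was m t co / m+ t+ co+.
The two rarest classes, m+ t co and m t+ co+, are the double crossovers. Comparing them with the parentals, only the m allele has switched, so m is the middle locus and the order is t – m – co.
Crossovers in the m–co interval produce the single-crossover classes m t co+ and m+ t+ co (51 + 39 = 90) plus the double crossovers (2).
RF(m–co) = (90 + 2) / 710 = 92/710 = 0.1296 → 13.0 m.u.

13.0 m.u.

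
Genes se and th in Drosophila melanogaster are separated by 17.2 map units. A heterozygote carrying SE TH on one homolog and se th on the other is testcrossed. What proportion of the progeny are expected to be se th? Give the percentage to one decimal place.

A map distance of 17.2 map units corresponds to a recombination frequency of 0.172.
The F1 is SE TH / se th, so se th is a parental gamete class with expected frequency (1 − r)/2 = 0.828/2 = 0.4140.
That is 0.4140 = 41.4% of the progeny.

41.4%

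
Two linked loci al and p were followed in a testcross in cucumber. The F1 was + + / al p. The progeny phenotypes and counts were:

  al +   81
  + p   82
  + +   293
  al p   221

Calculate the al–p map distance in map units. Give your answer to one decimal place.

24.1 map units

The recombinant classes are + p and al +: 82 + 81 = 163.
Recombination frequency = 163/677 = 0.2408 ≈ 24.1%, i.e. 24.1 map units.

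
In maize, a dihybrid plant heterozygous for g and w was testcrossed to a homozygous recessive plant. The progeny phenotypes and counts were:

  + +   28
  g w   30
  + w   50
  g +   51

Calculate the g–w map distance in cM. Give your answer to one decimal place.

The two most frequent classes, + w (50) and g + (51), are the parental types, so the F1 was + w / g +.
The recombinant classes are + + and g w: 28 + 30 = 58.
Recombination frequency = 58/159 = 0.3648 ≈ 36.5%, i.e. 36.5 cM.

36.5 cM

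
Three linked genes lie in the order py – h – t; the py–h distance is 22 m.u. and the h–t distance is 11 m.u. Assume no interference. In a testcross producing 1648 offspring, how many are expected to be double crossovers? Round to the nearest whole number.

Map distances give recombination frequencies of 0.220 and 0.110 for the two intervals.
With no interference, expected double-crossover frequency = 0.220 × 0.110 = 0.02420.
Expected number = 0.02420 × 1648 = 39.88 ≈ 40.

40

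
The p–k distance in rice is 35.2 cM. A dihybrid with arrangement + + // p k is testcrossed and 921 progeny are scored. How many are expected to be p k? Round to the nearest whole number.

298

A map distance of 35.2 cM corresponds to a recombination frequency of 0.352.
The F1 is + + / p k, so p k is a parental gamete class with expected frequency (1 − r)/2 = 0.648/2 = 0.3240.
Expected number = 0.3240 × 921 = 298.40 ≈ 298.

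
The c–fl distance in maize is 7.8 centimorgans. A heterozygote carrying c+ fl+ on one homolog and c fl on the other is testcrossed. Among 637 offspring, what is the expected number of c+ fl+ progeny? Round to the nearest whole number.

A map distance of 7.8 centimorgans corresponds to a recombination frequency of 0.078.
The F1 is c+ fl+ / c fl, so c+ fl+ is a parental gamete class with expected frequency (1 − r)/2 = 0.922/2 = 0.4610.
Expected number = 0.4610 × 637 = 293.66 ≈ 294.

294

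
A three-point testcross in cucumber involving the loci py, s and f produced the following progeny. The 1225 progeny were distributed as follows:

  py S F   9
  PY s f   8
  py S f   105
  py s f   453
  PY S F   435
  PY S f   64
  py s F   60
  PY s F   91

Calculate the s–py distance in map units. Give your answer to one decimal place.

17.4 map units

The two most frequent reciprocal classes, PY S F and py s f, are the parental types, so the F1 was PY S F / py s f.
The two rarest classes, py S F and PY s f, are the double crossovers. Comparing them with the parentals, only the py allele has switched, so py is the middle locus and the order is s – py – f.
Crossovers in the s–py interval produce the single-crossover classes PY s F and py S f (91 + 105 = 196) plus the double crossovers (17).
RF(s–py) = (196 + 17) / 1225 = 213/1225 = 0.1739 → 17.4 map units.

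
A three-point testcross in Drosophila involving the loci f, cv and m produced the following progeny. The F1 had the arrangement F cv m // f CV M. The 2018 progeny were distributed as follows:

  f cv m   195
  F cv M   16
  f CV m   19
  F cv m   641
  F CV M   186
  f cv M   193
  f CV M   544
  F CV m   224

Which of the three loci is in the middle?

m

The two rarest classes, F cv M and f CV m, are the double crossovers. Comparing them with the parentals, only the m allele has switched, so m is the middle locus and the order is cv – m – f.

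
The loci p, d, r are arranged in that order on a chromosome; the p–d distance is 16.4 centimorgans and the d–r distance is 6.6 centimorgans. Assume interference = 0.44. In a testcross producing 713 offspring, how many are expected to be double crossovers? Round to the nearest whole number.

Map distances give recombination frequencies of 0.164 and 0.066 for the two intervals.
With interference 0.44 (so coincidence = 0.56), expected double-crossover frequency = 0.164 × 0.066 × 0.56 = 0.00606.
Expected number = 0.00606 × 713 = 4.32 ≈ 4.

4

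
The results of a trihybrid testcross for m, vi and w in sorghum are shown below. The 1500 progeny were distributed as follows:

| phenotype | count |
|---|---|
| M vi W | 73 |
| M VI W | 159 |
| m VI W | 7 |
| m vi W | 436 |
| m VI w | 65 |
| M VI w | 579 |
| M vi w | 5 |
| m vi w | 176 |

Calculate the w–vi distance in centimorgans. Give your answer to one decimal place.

The two most frequent reciprocal classes, M VI w and m vi W, are the parental types, so the F1 was M VI w / m vi W.
The two rarest classes, M vi w and m VI W, are the double crossovers. Comparing them with the parentals, only the vi allele has switched, so vi is the middle locus and the order is m – vi – w.
Crossovers in the vi–w interval produce the single-crossover classes M VI W and m vi w (159 + 176 = 335) plus the double crossovers (12).
RF(vi–w) = (335 + 12) / 1500 = 347/1500 = 0.2313 → 23.1 centimorgans.

23.1 centimorgans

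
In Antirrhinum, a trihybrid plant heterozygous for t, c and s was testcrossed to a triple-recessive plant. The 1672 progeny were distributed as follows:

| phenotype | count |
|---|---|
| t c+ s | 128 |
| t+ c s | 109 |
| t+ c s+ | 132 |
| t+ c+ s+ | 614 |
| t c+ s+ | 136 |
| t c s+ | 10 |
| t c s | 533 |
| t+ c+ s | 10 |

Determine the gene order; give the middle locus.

s

The two most frequent reciprocal classes, t c s and t+ c+ s+, are the parental types, so the F1 was t c s / t+ c+ s+.
The two rarest classes, t c s+ and t+ c+ s, are the double crossovers. Comparing them with the parentals, only the s allele has switched, so s is the middle locus and the order is t – s – c.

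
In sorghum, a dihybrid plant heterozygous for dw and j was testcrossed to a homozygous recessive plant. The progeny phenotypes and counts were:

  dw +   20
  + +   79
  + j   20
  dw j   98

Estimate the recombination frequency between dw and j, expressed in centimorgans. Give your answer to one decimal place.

18.4 centimorgans

The two most frequent classes, + + (79) and dw j (98), are the parental types, so the F1 was + + / dw j.
The recombinant classes are + j and dw +: 20 + 20 = 40.
Recombination frequency = 40/217 = 0.1843 ≈ 18.4%, i.e. 18.4 centimorgans.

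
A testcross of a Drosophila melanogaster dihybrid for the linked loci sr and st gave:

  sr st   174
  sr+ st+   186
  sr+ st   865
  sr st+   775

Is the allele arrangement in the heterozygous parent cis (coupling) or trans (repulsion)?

The two most frequent classes are sr+ st (865) and sr st+ (775); these are the parental (non-recombinant) types.
So the F1 carried sr+ st on one chromosome and sr st+ on the other — the recessive alleles are on opposite chromosomes (trans / repulsion).

trans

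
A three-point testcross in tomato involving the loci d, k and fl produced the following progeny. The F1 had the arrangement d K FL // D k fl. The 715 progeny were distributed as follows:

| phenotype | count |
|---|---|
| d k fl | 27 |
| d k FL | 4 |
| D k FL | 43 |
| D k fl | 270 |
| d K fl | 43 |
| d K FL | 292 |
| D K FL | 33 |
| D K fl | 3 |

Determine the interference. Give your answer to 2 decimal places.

The two rarest classes, d k FL and D K fl, are the double crossovers. Comparing them with the parentals, only the k allele has switched, so k is the middle locus and the order is d – k – fl.
d–k: (60 + 7)/715 = 0.0937; k–fl: (86 + 7)/715 = 0.1301.
Expected DCO frequency = 0.0937 × 0.1301 ≈ 0.01219; observed = 7/715 ≈ 0.00979.
Coefficient of coincidence = 0.00979/0.01219 ≈ 0.80; interference = 1 − 0.80 = 0.20.

0.20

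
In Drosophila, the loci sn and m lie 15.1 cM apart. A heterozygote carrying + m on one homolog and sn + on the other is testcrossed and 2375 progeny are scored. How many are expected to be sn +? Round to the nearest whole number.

1008

A map distance of 15.1 cM corresponds to a recombination frequency of 0.151.
The F1 is + m / sn +, so sn + is a parental gamete class with expected frequency (1 − r)/2 = 0.849/2 = 0.4245.
Expected number = 0.4245 × 2375 = 1008.19 ≈ 1008.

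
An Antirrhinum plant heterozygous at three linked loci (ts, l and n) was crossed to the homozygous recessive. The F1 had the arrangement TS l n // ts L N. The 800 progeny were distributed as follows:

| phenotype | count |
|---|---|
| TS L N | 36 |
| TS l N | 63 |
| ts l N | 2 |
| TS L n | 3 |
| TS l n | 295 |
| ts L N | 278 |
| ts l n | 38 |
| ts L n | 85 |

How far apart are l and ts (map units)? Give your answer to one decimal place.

The two rarest classes, TS L n and ts l N, are the double crossovers. Comparing them with the parentals, only the l allele has switched, so l is the middle locus and the order is ts – l – n.
Crossovers in the ts–l interval produce the single-crossover classes ts l n and TS L N (38 + 36 = 74) plus the double crossovers (5).
RF(ts–l) = (74 + 5) / 800 = 79/800 = 0.0988 → 9.9 map units.

9.9 map units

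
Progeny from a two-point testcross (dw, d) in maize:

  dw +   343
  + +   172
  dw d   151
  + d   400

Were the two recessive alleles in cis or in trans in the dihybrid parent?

trans

The two most frequent classes are + d (400) and dw + (343); these are the parental (non-recombinant) types.
So the F1 carried + d on one chromosome and dw + on the other — the recessive alleles are on opposite chromosomes (trans / repulsion).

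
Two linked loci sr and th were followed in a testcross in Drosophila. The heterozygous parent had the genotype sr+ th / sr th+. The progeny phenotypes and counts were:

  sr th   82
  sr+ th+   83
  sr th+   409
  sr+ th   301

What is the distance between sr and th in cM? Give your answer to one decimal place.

The recombinant classes are sr+ th+ and sr th: 83 + 82 = 165.
Recombination frequency = 165/875 = 0.1886 ≈ 18.9%, i.e. 18.9 cM.

18.9 cM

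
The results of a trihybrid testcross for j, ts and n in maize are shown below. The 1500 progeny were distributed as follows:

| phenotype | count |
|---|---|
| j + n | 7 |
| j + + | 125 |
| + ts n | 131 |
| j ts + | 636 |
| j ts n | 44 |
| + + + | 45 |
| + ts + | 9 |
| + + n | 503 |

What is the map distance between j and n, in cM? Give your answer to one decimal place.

The two most frequent reciprocal classes, + + n and j ts +, are the parental types, so the F1 was + + n / j ts +.
The two rarest classes, j + n and + ts +, are the double crossovers. Comparing them with the parentals, only the j allele has switched, so j is the middle locus and the order is n – j – ts.
Crossovers in the n–j interval produce the single-crossover classes + + + and j ts n (45 + 44 = 89) plus the double crossovers (16).
RF(n–j) = (89 + 16) / 1500 = 105/1500 = 0.0700 → 7.0 cM.

7.0 cM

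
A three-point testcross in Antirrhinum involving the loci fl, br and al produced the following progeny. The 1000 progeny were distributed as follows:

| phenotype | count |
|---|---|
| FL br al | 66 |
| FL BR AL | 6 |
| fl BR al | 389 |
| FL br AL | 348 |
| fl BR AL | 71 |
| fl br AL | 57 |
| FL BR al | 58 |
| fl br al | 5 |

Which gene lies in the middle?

br

The two most frequent reciprocal classes, FL br AL and fl BR al, are the parental types, so the F1 was FL br AL / fl BR al.
The two rarest classes, FL BR AL and fl br al, are the double crossovers. Comparing them with the parentals, only the br allele has switched, so br is the middle locus and the order is al – br – fl.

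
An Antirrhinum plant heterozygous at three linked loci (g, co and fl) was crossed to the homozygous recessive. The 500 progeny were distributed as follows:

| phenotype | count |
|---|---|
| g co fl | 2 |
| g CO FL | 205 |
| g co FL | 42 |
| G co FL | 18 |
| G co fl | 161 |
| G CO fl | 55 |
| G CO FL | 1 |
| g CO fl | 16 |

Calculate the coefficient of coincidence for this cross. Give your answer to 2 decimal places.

The two most frequent reciprocal classes, g CO FL and G co fl, are the parental types, so the F1 was g CO FL / G co fl.
The two rarest classes, G CO FL and g co fl, are the double crossovers. Comparing them with the parentals, only the g allele has switched, so g is the middle locus and the order is co – g – fl.
co–g: (97 + 3)/500 = 0.2000; g–fl: (34 + 3)/500 = 0.0740.
Expected DCO frequency = 0.2000 × 0.0740 ≈ 0.01480; observed = 3/500 ≈ 0.00600.
Coefficient of coincidence = 0.00600/0.01480 ≈ 0.41.

0.41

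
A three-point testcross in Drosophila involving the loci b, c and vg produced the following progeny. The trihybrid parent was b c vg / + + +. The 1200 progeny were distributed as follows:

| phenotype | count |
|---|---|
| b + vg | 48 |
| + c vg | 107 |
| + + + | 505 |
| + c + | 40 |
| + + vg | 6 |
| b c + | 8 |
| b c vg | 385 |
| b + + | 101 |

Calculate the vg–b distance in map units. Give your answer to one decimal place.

The two rarest classes, b c + and + + vg, are the double crossovers. Comparing them with the parentals, only the vg allele has switched, so vg is the middle locus and the order is b – vg – c.
Crossovers in the b–vg interval produce the single-crossover classes + c vg and b + + (107 + 101 = 208) plus the double crossovers (14).
RF(b–vg) = (208 + 14) / 1200 = 222/1200 = 0.1850 → 18.5 map units.

18.5 map units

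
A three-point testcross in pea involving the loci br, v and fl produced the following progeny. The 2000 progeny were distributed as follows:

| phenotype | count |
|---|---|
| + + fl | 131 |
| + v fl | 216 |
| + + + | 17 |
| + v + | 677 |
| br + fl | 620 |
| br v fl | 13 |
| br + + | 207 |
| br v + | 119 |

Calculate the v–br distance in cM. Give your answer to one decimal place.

14.0 cM

The two most frequent reciprocal classes, br + fl and + v +, are the parental types, so the F1 was br + fl / + v +.
The two rarest classes, br v fl and + + +, are the double crossovers. Comparing them with the parentals, only the v allele has switched, so v is the middle locus and the order is fl – v – br.
Crossovers in the v–br interval produce the single-crossover classes + + fl and br v + (131 + 119 = 250) plus the double crossovers (30).
RF(v–br) = (250 + 30) / 2000 = 280/2000 = 0.1400 → 14.0 cM.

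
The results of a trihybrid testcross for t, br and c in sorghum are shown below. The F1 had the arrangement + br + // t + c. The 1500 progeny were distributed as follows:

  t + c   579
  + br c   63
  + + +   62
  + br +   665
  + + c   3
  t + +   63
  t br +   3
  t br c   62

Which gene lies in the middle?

t

The two rarest classes, t br + and + + c, are the double crossovers. Comparing them with the parentals, only the t allele has switched, so t is the middle locus and the order is br – t – c.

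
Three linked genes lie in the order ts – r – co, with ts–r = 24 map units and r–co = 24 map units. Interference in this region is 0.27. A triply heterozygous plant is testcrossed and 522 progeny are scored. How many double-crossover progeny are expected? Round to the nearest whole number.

22

Map distances give recombination frequencies of 0.240 and 0.240 for the two intervals.
With interference 0.27 (so coincidence = 0.73), expected double-crossover frequency = 0.240 × 0.240 × 0.73 = 0.04205.
Expected number = 0.04205 × 522 = 21.95 ≈ 22.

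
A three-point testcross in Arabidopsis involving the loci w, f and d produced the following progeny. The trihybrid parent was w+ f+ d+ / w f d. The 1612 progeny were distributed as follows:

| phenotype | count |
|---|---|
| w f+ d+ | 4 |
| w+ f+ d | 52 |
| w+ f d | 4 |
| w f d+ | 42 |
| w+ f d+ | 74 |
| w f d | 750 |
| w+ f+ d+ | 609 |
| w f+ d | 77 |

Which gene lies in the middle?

w

The two rarest classes, w f+ d+ and w+ f d, are the double crossovers. Comparing them with the parentals, only the w allele has switched, so w is the middle locus and the order is d – w – f.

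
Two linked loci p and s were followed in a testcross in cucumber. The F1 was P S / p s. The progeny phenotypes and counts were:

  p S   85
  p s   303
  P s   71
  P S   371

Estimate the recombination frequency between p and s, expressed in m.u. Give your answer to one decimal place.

The recombinant classes are P s and p S: 71 + 85 = 156.
Recombination frequency = 156/830 = 0.1880 ≈ 18.8%, i.e. 18.8 m.u.

18.8 m.u.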